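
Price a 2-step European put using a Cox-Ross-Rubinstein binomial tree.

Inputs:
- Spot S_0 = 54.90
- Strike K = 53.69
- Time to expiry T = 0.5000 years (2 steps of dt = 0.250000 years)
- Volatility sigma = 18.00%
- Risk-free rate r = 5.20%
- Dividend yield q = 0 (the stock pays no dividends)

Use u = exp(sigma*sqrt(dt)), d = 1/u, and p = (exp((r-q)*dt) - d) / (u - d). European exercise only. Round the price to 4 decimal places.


dt = T/N = 0.250000
u = exp(sigma*sqrt(dt)) = 1.094174; d = 1/u = 0.913931
p = (exp((r-q)*dt) - d) / (u - d) = 0.550111
Discount per step: exp(-r*dt) = 0.987084
Stock lattice S(k, i) with i counting down-moves:
  k=0: S(0,0) = 54.9000
  k=1: S(1,0) = 60.0702; S(1,1) = 50.1748
  k=2: S(2,0) = 65.7272; S(2,1) = 54.9000; S(2,2) = 45.8563
Terminal payoffs V(N, i) = max(K - S_T, 0):
  V(2,0) = 0.000000; V(2,1) = 0.000000; V(2,2) = 7.833665
Backward induction: V(k, i) = exp(-r*dt) * [p * V(k+1, i) + (1-p) * V(k+1, i+1)].
  V(1,0) = exp(-r*dt) * [p*0.000000 + (1-p)*0.000000] = 0.000000
  V(1,1) = exp(-r*dt) * [p*0.000000 + (1-p)*7.833665] = 3.478762
  V(0,0) = exp(-r*dt) * [p*0.000000 + (1-p)*3.478762] = 1.544843

Answer: Price = V(0,0) = 1.5448


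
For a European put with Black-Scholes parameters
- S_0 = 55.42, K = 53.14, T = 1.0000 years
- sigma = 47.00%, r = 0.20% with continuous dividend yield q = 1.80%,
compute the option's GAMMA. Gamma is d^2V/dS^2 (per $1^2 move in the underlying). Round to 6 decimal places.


d1 = 0.2903417002; d2 = -0.1796582998
phi(d1) = 0.3824766457; exp(-qT) = 0.9821610324; exp(-rT) = 0.9980019987
Gamma = exp(-qT) * phi(d1) / (S * sigma * sqrt(T)) = 0.9821610324 * 0.3824766457 / (55.4200 * 0.4700 * 1.0000000000) = 0.014422

Answer: Gamma = 0.014422


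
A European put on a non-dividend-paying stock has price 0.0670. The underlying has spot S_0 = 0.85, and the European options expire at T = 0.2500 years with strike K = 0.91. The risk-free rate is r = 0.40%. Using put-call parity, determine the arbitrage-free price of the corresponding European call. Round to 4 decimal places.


Put-call parity: C - P = S_0 * exp(-qT) - K * exp(-rT).
S_0 * exp(-qT) = 0.8500 * 1.00000000 = 0.85000000
K * exp(-rT) = 0.9100 * 0.99900050 = 0.90909045
C = P + S*exp(-qT) - K*exp(-rT)
C = 0.0670 + 0.85000000 - 0.90909045 = 0.0079

Answer: Call price = 0.0079


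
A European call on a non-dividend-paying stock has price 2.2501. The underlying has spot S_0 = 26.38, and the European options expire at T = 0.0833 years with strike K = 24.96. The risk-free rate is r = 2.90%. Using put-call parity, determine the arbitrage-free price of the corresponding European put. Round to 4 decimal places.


Answer: Put price = 0.7699

Derivation:
Put-call parity: C - P = S_0 * exp(-qT) - K * exp(-rT).
S_0 * exp(-qT) = 26.3800 * 1.00000000 = 26.38000000
K * exp(-rT) = 24.9600 * 0.99758722 = 24.89977690
P = C - S*exp(-qT) + K*exp(-rT)
P = 2.2501 - 26.38000000 + 24.89977690 = 0.7699


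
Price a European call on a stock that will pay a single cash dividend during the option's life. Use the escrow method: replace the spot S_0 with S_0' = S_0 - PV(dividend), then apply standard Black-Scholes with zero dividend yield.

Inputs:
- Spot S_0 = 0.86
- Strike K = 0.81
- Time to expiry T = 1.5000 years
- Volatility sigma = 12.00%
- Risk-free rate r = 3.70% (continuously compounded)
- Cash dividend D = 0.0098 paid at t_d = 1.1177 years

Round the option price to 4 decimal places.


Answer: Price = 0.1010

Derivation:
PV(D) = D * exp(-r * t_d) = 0.0098 * 0.95948855 = 0.00940299
S_0' = S_0 - PV(D) = 0.8600 - 0.00940299 = 0.85059701
d1 = (ln(S_0'/K) + (r + sigma^2/2)*T) / (sigma*sqrt(T)) = 0.78386545
d2 = d1 - sigma*sqrt(T) = 0.63689606
exp(-rT) = 0.94601202
N(d1) = 0.78344047; N(d2) = 0.73790373
C = S_0' * N(d1) - K * exp(-rT) * N(d2) = 0.85059701 * 0.78344047 - 0.8100 * 0.94601202 * 0.73790373 = 0.1010


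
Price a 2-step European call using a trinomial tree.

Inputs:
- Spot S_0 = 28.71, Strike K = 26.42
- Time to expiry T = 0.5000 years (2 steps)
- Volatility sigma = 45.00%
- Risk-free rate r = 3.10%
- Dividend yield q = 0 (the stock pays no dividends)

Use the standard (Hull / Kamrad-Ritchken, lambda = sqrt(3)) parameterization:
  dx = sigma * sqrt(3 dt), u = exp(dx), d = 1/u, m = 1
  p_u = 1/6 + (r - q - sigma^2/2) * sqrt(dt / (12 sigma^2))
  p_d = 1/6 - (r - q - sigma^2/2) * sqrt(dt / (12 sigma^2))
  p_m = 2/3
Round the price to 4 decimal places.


dt = T/N = 0.250000; dx = sigma*sqrt(3*dt) = 0.389711
u = exp(dx) = 1.476555; d = 1/u = 0.677252
p_u = 0.144134, p_m = 0.666667, p_d = 0.189199
Discount per step: exp(-r*dt) = 0.992280
Stock lattice S(k, j) with j the centered position index:
  k=0: S(0,+0) = 28.7100
  k=1: S(1,-1) = 19.4439; S(1,+0) = 28.7100; S(1,+1) = 42.3919
  k=2: S(2,-2) = 13.1684; S(2,-1) = 19.4439; S(2,+0) = 28.7100; S(2,+1) = 42.3919; S(2,+2) = 62.5939
Terminal payoffs V(N, j) = max(S_T - K, 0):
  V(2,-2) = 0.000000; V(2,-1) = 0.000000; V(2,+0) = 2.290000; V(2,+1) = 15.971884; V(2,+2) = 36.173933
Backward induction: V(k, j) = exp(-r*dt) * [p_u * V(k+1, j+1) + p_m * V(k+1, j) + p_d * V(k+1, j-1)]
  V(1,-1) = exp(-r*dt) * [p_u*2.290000 + p_m*0.000000 + p_d*0.000000] = 0.327519
  V(1,+0) = exp(-r*dt) * [p_u*15.971884 + p_m*2.290000 + p_d*0.000000] = 3.799199
  V(1,+1) = exp(-r*dt) * [p_u*36.173933 + p_m*15.971884 + p_d*2.290000] = 16.169283
  V(0,+0) = exp(-r*dt) * [p_u*16.169283 + p_m*3.799199 + p_d*0.327519] = 4.887285

Answer: Price = V(0,0) = 4.8873


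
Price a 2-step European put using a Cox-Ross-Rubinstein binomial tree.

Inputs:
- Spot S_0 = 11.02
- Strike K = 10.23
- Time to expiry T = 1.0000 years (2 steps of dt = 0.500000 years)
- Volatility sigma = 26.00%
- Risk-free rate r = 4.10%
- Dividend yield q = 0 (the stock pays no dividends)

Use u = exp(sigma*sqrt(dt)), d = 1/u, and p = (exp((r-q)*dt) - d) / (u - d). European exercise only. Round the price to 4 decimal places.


Answer: Price = V(0,0) = 0.5989

Derivation:
dt = T/N = 0.500000
u = exp(sigma*sqrt(dt)) = 1.201833; d = 1/u = 0.832062
p = (exp((r-q)*dt) - d) / (u - d) = 0.510179
Discount per step: exp(-r*dt) = 0.979709
Stock lattice S(k, i) with i counting down-moves:
  k=0: S(0,0) = 11.0200
  k=1: S(1,0) = 13.2442; S(1,1) = 9.1693
  k=2: S(2,0) = 15.9173; S(2,1) = 11.0200; S(2,2) = 7.6295
Terminal payoffs V(N, i) = max(K - S_T, 0):
  V(2,0) = 0.000000; V(2,1) = 0.000000; V(2,2) = 2.600546
Backward induction: V(k, i) = exp(-r*dt) * [p * V(k+1, i) + (1-p) * V(k+1, i+1)].
  V(1,0) = exp(-r*dt) * [p*0.000000 + (1-p)*0.000000] = 0.000000
  V(1,1) = exp(-r*dt) * [p*0.000000 + (1-p)*2.600546] = 1.247955
  V(0,0) = exp(-r*dt) * [p*0.000000 + (1-p)*1.247955] = 0.598871


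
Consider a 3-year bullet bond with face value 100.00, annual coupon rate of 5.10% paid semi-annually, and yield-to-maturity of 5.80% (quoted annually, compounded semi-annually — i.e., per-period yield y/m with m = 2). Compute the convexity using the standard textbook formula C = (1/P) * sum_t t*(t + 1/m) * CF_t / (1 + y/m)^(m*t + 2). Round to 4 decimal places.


Coupon per period c = face * coupon_rate / m = 2.550000
Periods per year m = 2; per-period yield y/m = 0.029000
Number of cashflows N = 6
Cashflows (t years, CF_t, discount factor 1/(1+y/m)^(m*t), PV):
  t = 0.5000: CF_t = 2.550000, DF = 0.971817, PV = 2.478134
  t = 1.0000: CF_t = 2.550000, DF = 0.944429, PV = 2.408294
  t = 1.5000: CF_t = 2.550000, DF = 0.917812, PV = 2.340421
  t = 2.0000: CF_t = 2.550000, DF = 0.891946, PV = 2.274462
  t = 2.5000: CF_t = 2.550000, DF = 0.866808, PV = 2.210361
  t = 3.0000: CF_t = 102.550000, DF = 0.842379, PV = 86.386010
Price P = sum_t PV_t = 98.097683
Convexity numerator sum_t t*(t + 1/m) * CF_t / (1+y/m)^(m*t + 2):
  t = 0.5000: term = 1.170211
  t = 1.0000: term = 3.411693
  t = 1.5000: term = 6.631084
  t = 2.0000: term = 10.740338
  t = 2.5000: term = 15.656469
  t = 3.0000: term = 856.647133
Convexity = (1/P) * sum = 894.256928 / 98.097683 = 9.115984

Answer: Convexity = 9.1160


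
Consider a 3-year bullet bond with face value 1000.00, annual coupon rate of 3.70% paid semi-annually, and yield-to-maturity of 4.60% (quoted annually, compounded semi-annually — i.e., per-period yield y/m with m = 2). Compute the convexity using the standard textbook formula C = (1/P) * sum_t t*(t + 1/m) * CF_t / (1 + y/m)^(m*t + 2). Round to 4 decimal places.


Coupon per period c = face * coupon_rate / m = 18.500000
Periods per year m = 2; per-period yield y/m = 0.023000
Number of cashflows N = 6
Cashflows (t years, CF_t, discount factor 1/(1+y/m)^(m*t), PV):
  t = 0.5000: CF_t = 18.500000, DF = 0.977517, PV = 18.084066
  t = 1.0000: CF_t = 18.500000, DF = 0.955540, PV = 17.677484
  t = 1.5000: CF_t = 18.500000, DF = 0.934056, PV = 17.280043
  t = 2.0000: CF_t = 18.500000, DF = 0.913056, PV = 16.891538
  t = 2.5000: CF_t = 18.500000, DF = 0.892528, PV = 16.511767
  t = 3.0000: CF_t = 1018.500000, DF = 0.872461, PV = 888.601887
Price P = sum_t PV_t = 975.046786
Convexity numerator sum_t t*(t + 1/m) * CF_t / (1+y/m)^(m*t + 2):
  t = 0.5000: term = 8.640022
  t = 1.0000: term = 25.337307
  t = 1.5000: term = 49.535302
  t = 2.0000: term = 80.702675
  t = 2.5000: term = 118.332368
  t = 3.0000: term = 8915.490934
Convexity = (1/P) * sum = 9198.038608 / 975.046786 = 9.433433

Answer: Convexity = 9.4334


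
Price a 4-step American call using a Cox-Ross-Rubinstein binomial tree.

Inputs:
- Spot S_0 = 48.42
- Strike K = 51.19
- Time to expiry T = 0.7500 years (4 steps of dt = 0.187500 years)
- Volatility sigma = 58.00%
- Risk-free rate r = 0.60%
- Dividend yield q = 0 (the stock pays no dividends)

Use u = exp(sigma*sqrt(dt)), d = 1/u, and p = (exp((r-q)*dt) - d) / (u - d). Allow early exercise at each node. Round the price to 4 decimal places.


Answer: Price = V(0,0) = 8.4857

Derivation:
dt = T/N = 0.187500
u = exp(sigma*sqrt(dt)) = 1.285500; d = 1/u = 0.777908
p = (exp((r-q)*dt) - d) / (u - d) = 0.439759
Discount per step: exp(-r*dt) = 0.998876
Stock lattice S(k, i) with i counting down-moves:
  k=0: S(0,0) = 48.4200
  k=1: S(1,0) = 62.2439; S(1,1) = 37.6663
  k=2: S(2,0) = 80.0145; S(2,1) = 48.4200; S(2,2) = 29.3009
  k=3: S(3,0) = 102.8586; S(3,1) = 62.2439; S(3,2) = 37.6663; S(3,3) = 22.7934
  k=4: S(4,0) = 132.2247; S(4,1) = 80.0145; S(4,2) = 48.4200; S(4,3) = 29.3009; S(4,4) = 17.7312
Terminal payoffs V(N, i) = max(S_T - K, 0):
  V(4,0) = 81.034657; V(4,1) = 28.824485; V(4,2) = 0.000000; V(4,3) = 0.000000; V(4,4) = 0.000000
Backward induction: V(k, i) = exp(-r*dt) * [p * V(k+1, i) + (1-p) * V(k+1, i+1)]; then take max(V_cont, immediate exercise) for American.
  V(3,0) = exp(-r*dt) * [p*81.034657 + (1-p)*28.824485] = 51.726138; exercise = 51.668582; V(3,0) = max -> 51.726138
  V(3,1) = exp(-r*dt) * [p*28.824485 + (1-p)*0.000000] = 12.661566; exercise = 11.053886; V(3,1) = max -> 12.661566
  V(3,2) = exp(-r*dt) * [p*0.000000 + (1-p)*0.000000] = 0.000000; exercise = 0.000000; V(3,2) = max -> 0.000000
  V(3,3) = exp(-r*dt) * [p*0.000000 + (1-p)*0.000000] = 0.000000; exercise = 0.000000; V(3,3) = max -> 0.000000
  V(2,0) = exp(-r*dt) * [p*51.726138 + (1-p)*12.661566] = 29.807000; exercise = 28.824485; V(2,0) = max -> 29.807000
  V(2,1) = exp(-r*dt) * [p*12.661566 + (1-p)*0.000000] = 5.561773; exercise = 0.000000; V(2,1) = max -> 5.561773
  V(2,2) = exp(-r*dt) * [p*0.000000 + (1-p)*0.000000] = 0.000000; exercise = 0.000000; V(2,2) = max -> 0.000000
  V(1,0) = exp(-r*dt) * [p*29.807000 + (1-p)*5.561773] = 16.205582; exercise = 11.053886; V(1,0) = max -> 16.205582
  V(1,1) = exp(-r*dt) * [p*5.561773 + (1-p)*0.000000] = 2.443088; exercise = 0.000000; V(1,1) = max -> 2.443088
  V(0,0) = exp(-r*dt) * [p*16.205582 + (1-p)*2.443088] = 8.485713; exercise = 0.000000; V(0,0) = max -> 8.485713


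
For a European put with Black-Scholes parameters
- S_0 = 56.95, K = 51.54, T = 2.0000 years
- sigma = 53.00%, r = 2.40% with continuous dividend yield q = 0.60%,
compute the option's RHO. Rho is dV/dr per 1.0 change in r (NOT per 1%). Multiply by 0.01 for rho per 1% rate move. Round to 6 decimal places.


d1 = 0.5559666887; d2 = -0.1935664993
phi(d1) = 0.3418141835; exp(-qT) = 0.9880717129; exp(-rT) = 0.9531337871
N(-d2) = 0.5767423342
Rho = -K*T*exp(-rT)*N(-d2) = -51.5400 * 2.0000 * 0.9531337871 * 0.5767423342 = -56.664375

Answer: Rho = -56.664375


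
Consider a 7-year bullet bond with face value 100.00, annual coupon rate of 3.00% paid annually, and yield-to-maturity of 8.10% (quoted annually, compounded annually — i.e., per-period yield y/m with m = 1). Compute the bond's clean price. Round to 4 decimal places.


Answer: Price = 73.5381

Derivation:
Coupon per period c = face * coupon_rate / m = 3.000000
Periods per year m = 1; per-period yield y/m = 0.081000
Number of cashflows N = 7
Cashflows (t years, CF_t, discount factor 1/(1+y/m)^(m*t), PV):
  t = 1.0000: CF_t = 3.000000, DF = 0.925069, PV = 2.775208
  t = 2.0000: CF_t = 3.000000, DF = 0.855753, PV = 2.567260
  t = 3.0000: CF_t = 3.000000, DF = 0.791631, PV = 2.374894
  t = 4.0000: CF_t = 3.000000, DF = 0.732314, PV = 2.196941
  t = 5.0000: CF_t = 3.000000, DF = 0.677441, PV = 2.032323
  t = 6.0000: CF_t = 3.000000, DF = 0.626680, PV = 1.880040
  t = 7.0000: CF_t = 103.000000, DF = 0.579722, PV = 59.711416
Price P = sum_t PV_t = 73.538082


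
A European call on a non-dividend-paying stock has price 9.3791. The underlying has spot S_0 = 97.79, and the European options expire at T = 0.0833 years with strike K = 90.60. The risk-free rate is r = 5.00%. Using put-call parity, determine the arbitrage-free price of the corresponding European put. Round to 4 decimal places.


Answer: Put price = 1.8125

Derivation:
Put-call parity: C - P = S_0 * exp(-qT) - K * exp(-rT).
S_0 * exp(-qT) = 97.7900 * 1.00000000 = 97.79000000
K * exp(-rT) = 90.6000 * 0.99584366 = 90.22343574
P = C - S*exp(-qT) + K*exp(-rT)
P = 9.3791 - 97.79000000 + 90.22343574 = 1.8125


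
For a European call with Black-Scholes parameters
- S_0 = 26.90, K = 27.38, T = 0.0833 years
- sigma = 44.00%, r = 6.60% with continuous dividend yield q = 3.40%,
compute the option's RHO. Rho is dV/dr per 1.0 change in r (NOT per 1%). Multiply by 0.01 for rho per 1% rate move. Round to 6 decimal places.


Answer: Rho = 0.970534

Derivation:
d1 = -0.0547870122; d2 = -0.1817786654
phi(d1) = 0.3983439936; exp(-qT) = 0.9971718069; exp(-rT) = 0.9945172852
N(d2) = 0.4278782140
Rho = K*T*exp(-rT)*N(d2) = 27.3800 * 0.0833 * 0.9945172852 * 0.4278782140 = 0.970534


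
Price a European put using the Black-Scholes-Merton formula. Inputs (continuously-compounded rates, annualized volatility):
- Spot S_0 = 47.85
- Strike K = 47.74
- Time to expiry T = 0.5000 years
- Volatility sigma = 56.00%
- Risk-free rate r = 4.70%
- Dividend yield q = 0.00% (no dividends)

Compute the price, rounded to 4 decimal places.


d1 = (ln(S/K) + (r - q + 0.5*sigma^2) * T) / (sigma * sqrt(T)) = 0.26314852
d2 = d1 - sigma * sqrt(T) = -0.13283128
exp(-rT) = 0.97677397; exp(-qT) = 1.00000000
P = K * exp(-rT) * N(-d2) - S_0 * exp(-qT) * N(-d1)
N(-d1) = 0.39621805; N(-d2) = 0.55283659
P = 47.7400 * 0.97677397 * 0.55283659 - 47.8500 * 1.00000000 * 0.39621805 = 6.8204

Answer: Price = 6.8204


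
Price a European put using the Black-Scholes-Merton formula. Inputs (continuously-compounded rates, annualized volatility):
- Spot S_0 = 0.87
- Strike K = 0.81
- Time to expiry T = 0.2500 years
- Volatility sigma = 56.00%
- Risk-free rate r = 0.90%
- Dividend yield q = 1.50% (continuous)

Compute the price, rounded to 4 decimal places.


Answer: Price = 0.0668

Derivation:
d1 = (ln(S/K) + (r - q + 0.5*sigma^2) * T) / (sigma * sqrt(T)) = 0.38985344
d2 = d1 - sigma * sqrt(T) = 0.10985344
exp(-rT) = 0.99775253; exp(-qT) = 0.99625702
P = K * exp(-rT) * N(-d2) - S_0 * exp(-qT) * N(-d1)
N(-d1) = 0.34832246; N(-d2) = 0.45626280
P = 0.8100 * 0.99775253 * 0.45626280 - 0.8700 * 0.99625702 * 0.34832246 = 0.0668


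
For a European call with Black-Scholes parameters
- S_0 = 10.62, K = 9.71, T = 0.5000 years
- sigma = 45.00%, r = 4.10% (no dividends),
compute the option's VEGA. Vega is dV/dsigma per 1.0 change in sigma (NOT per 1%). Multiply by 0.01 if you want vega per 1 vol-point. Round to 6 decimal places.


d1 = 0.5050556807; d2 = 0.1868576292
phi(d1) = 0.3511719977; exp(-qT) = 1.0000000000; exp(-rT) = 0.9797086965
Vega = S * exp(-qT) * phi(d1) * sqrt(T) = 10.6200 * 1.0000000000 * 0.3511719977 * 0.7071067812 = 2.637117

Answer: Vega = 2.637117


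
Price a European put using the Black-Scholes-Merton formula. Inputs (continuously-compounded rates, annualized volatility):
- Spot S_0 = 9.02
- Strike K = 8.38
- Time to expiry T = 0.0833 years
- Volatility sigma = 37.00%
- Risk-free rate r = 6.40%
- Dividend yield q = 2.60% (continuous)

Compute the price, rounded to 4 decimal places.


Answer: Price = 0.1279

Derivation:
d1 = (ln(S/K) + (r - q + 0.5*sigma^2) * T) / (sigma * sqrt(T)) = 0.77221568
d2 = d1 - sigma * sqrt(T) = 0.66542725
exp(-rT) = 0.99468299; exp(-qT) = 0.99783654
P = K * exp(-rT) * N(-d2) - S_0 * exp(-qT) * N(-d1)
N(-d1) = 0.21999335; N(-d2) = 0.25288863
P = 8.3800 * 0.99468299 * 0.25288863 - 9.0200 * 0.99783654 * 0.21999335 = 0.1279


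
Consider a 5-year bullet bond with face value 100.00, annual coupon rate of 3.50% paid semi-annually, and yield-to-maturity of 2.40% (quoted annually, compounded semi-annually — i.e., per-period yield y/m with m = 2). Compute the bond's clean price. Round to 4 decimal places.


Answer: Price = 105.1538

Derivation:
Coupon per period c = face * coupon_rate / m = 1.750000
Periods per year m = 2; per-period yield y/m = 0.012000
Number of cashflows N = 10
Cashflows (t years, CF_t, discount factor 1/(1+y/m)^(m*t), PV):
  t = 0.5000: CF_t = 1.750000, DF = 0.988142, PV = 1.729249
  t = 1.0000: CF_t = 1.750000, DF = 0.976425, PV = 1.708744
  t = 1.5000: CF_t = 1.750000, DF = 0.964847, PV = 1.688482
  t = 2.0000: CF_t = 1.750000, DF = 0.953406, PV = 1.668461
  t = 2.5000: CF_t = 1.750000, DF = 0.942101, PV = 1.648677
  t = 3.0000: CF_t = 1.750000, DF = 0.930930, PV = 1.629127
  t = 3.5000: CF_t = 1.750000, DF = 0.919891, PV = 1.609809
  t = 4.0000: CF_t = 1.750000, DF = 0.908983, PV = 1.590721
  t = 4.5000: CF_t = 1.750000, DF = 0.898205, PV = 1.571858
  t = 5.0000: CF_t = 101.750000, DF = 0.887554, PV = 90.308638
Price P = sum_t PV_t = 105.153767


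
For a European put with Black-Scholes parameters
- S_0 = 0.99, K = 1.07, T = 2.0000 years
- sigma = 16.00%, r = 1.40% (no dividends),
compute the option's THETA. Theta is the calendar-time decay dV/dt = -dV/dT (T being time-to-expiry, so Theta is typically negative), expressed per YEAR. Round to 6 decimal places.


Answer: Theta = -0.013033

Derivation:
d1 = -0.1065476644; d2 = -0.3328218344
phi(d1) = 0.3966842179; exp(-qT) = 1.0000000000; exp(-rT) = 0.9723883668
Theta = -S*exp(-qT)*phi(d1)*sigma/(2*sqrt(T)) + r*K*exp(-rT)*N(-d2) - q*S*exp(-qT)*N(-d1)
N(-d1) = 0.5424260801; N(-d2) = 0.6303656122; sqrt(T) = 1.4142135624
Term 1 = -0.9900 * 1.0000000000 * 0.3966842179 * 0.1600 / (2 * 1.4142135624) = -0.0222154496
Term 2 = 0.0140 * 1.0700 * 0.9723883668 * 0.6303656122 = 0.0091821436
Term 3 = 0 (no dividend yield, q = 0)
Theta = -0.0222154496 + (0.0091821436) + (0.0000000000) = -0.013033


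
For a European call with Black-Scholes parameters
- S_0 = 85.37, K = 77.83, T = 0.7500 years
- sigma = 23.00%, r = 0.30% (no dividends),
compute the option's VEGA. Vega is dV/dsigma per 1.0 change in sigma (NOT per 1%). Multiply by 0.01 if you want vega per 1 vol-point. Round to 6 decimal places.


d1 = 0.5751176309; d2 = 0.3759317880
phi(d1) = 0.3381320843; exp(-qT) = 1.0000000000; exp(-rT) = 0.9977525294
Vega = S * exp(-qT) * phi(d1) * sqrt(T) = 85.3700 * 1.0000000000 * 0.3381320843 * 0.8660254038 = 24.998980

Answer: Vega = 24.998980


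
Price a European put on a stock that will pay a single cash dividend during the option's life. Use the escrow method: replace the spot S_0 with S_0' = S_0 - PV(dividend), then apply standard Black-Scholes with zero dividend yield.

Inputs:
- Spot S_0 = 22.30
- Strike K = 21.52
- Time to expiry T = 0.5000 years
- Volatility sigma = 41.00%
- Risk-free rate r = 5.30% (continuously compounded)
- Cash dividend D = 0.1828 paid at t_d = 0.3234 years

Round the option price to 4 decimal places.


PV(D) = D * exp(-r * t_d) = 0.1828 * 0.98300586 = 0.17969347
S_0' = S_0 - PV(D) = 22.3000 - 0.17969347 = 22.12030653
d1 = (ln(S_0'/K) + (r + sigma^2/2)*T) / (sigma*sqrt(T)) = 0.33126504
d2 = d1 - sigma*sqrt(T) = 0.04135126
exp(-rT) = 0.97384804
N(-d1) = 0.37022215; N(-d2) = 0.48350794
P = K * exp(-rT) * N(-d2) - S_0' * N(-d1) = 21.5200 * 0.97384804 * 0.48350794 - 22.12030653 * 0.37022215 = 1.9435

Answer: Price = 1.9435


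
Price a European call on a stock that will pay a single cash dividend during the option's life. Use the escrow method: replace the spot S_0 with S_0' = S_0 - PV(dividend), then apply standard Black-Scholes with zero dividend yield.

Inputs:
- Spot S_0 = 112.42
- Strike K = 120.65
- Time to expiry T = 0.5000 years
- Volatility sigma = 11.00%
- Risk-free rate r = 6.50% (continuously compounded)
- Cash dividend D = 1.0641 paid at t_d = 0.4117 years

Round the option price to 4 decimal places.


PV(D) = D * exp(-r * t_d) = 1.0641 * 0.97359439 = 1.03600179
S_0' = S_0 - PV(D) = 112.4200 - 1.03600179 = 111.38399821
d1 = (ln(S_0'/K) + (r + sigma^2/2)*T) / (sigma*sqrt(T)) = -0.57063668
d2 = d1 - sigma*sqrt(T) = -0.64841843
exp(-rT) = 0.96802245
N(d1) = 0.28412297; N(d2) = 0.25835718
C = S_0' * N(d1) - K * exp(-rT) * N(d2) = 111.38399821 * 0.28412297 - 120.6500 * 0.96802245 * 0.25835718 = 1.4727

Answer: Price = 1.4727


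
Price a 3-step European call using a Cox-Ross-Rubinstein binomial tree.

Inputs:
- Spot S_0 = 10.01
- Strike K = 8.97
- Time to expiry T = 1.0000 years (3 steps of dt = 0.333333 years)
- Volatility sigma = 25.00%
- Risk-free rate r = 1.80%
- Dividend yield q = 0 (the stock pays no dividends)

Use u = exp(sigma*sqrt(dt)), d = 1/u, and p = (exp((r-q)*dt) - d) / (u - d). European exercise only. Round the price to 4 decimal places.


Answer: Price = V(0,0) = 1.6487

Derivation:
dt = T/N = 0.333333
u = exp(sigma*sqrt(dt)) = 1.155274; d = 1/u = 0.865596
p = (exp((r-q)*dt) - d) / (u - d) = 0.484753
Discount per step: exp(-r*dt) = 0.994018
Stock lattice S(k, i) with i counting down-moves:
  k=0: S(0,0) = 10.0100
  k=1: S(1,0) = 11.5643; S(1,1) = 8.6646
  k=2: S(2,0) = 13.3599; S(2,1) = 10.0100; S(2,2) = 7.5000
  k=3: S(3,0) = 15.4344; S(3,1) = 11.5643; S(3,2) = 8.6646; S(3,3) = 6.4920
Terminal payoffs V(N, i) = max(S_T - K, 0):
  V(3,0) = 6.464377; V(3,1) = 2.594293; V(3,2) = 0.000000; V(3,3) = 0.000000
Backward induction: V(k, i) = exp(-r*dt) * [p * V(k+1, i) + (1-p) * V(k+1, i+1)].
  V(2,0) = exp(-r*dt) * [p*6.464377 + (1-p)*2.594293] = 4.443586
  V(2,1) = exp(-r*dt) * [p*2.594293 + (1-p)*0.000000] = 1.250068
  V(2,2) = exp(-r*dt) * [p*0.000000 + (1-p)*0.000000] = 0.000000
  V(1,0) = exp(-r*dt) * [p*4.443586 + (1-p)*1.250068] = 2.781397
  V(1,1) = exp(-r*dt) * [p*1.250068 + (1-p)*0.000000] = 0.602349
  V(0,0) = exp(-r*dt) * [p*2.781397 + (1-p)*0.602349] = 1.648727


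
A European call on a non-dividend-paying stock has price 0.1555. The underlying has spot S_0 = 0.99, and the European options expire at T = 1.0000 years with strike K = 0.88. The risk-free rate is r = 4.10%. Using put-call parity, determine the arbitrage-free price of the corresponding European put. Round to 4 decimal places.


Answer: Put price = 0.0101

Derivation:
Put-call parity: C - P = S_0 * exp(-qT) - K * exp(-rT).
S_0 * exp(-qT) = 0.9900 * 1.00000000 = 0.99000000
K * exp(-rT) = 0.8800 * 0.95982913 = 0.84464963
P = C - S*exp(-qT) + K*exp(-rT)
P = 0.1555 - 0.99000000 + 0.84464963 = 0.0101


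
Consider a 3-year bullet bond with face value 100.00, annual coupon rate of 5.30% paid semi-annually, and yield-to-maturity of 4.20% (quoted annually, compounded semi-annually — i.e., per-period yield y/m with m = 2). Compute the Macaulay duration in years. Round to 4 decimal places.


Answer: Macaulay duration = 2.8162 years

Derivation:
Coupon per period c = face * coupon_rate / m = 2.650000
Periods per year m = 2; per-period yield y/m = 0.021000
Number of cashflows N = 6
Cashflows (t years, CF_t, discount factor 1/(1+y/m)^(m*t), PV):
  t = 0.5000: CF_t = 2.650000, DF = 0.979432, PV = 2.595495
  t = 1.0000: CF_t = 2.650000, DF = 0.959287, PV = 2.542110
  t = 1.5000: CF_t = 2.650000, DF = 0.939556, PV = 2.489824
  t = 2.0000: CF_t = 2.650000, DF = 0.920231, PV = 2.438613
  t = 2.5000: CF_t = 2.650000, DF = 0.901304, PV = 2.388456
  t = 3.0000: CF_t = 102.650000, DF = 0.882766, PV = 90.615919
Price P = sum_t PV_t = 103.070417
Macaulay numerator sum_t t * PV_t:
  t * PV_t at t = 0.5000: 1.297747
  t * PV_t at t = 1.0000: 2.542110
  t * PV_t at t = 1.5000: 3.734736
  t * PV_t at t = 2.0000: 4.877226
  t * PV_t at t = 2.5000: 5.971139
  t * PV_t at t = 3.0000: 271.847758
Macaulay duration D = (sum_t t * PV_t) / P = 290.270717 / 103.070417 = 2.816237


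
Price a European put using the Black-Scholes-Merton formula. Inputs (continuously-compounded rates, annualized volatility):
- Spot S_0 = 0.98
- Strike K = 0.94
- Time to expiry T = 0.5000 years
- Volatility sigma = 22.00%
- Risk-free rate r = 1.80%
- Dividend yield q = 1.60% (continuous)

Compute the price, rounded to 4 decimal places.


d1 = (ln(S/K) + (r - q + 0.5*sigma^2) * T) / (sigma * sqrt(T)) = 0.35209223
d2 = d1 - sigma * sqrt(T) = 0.19652874
exp(-rT) = 0.99104038; exp(-qT) = 0.99203191
P = K * exp(-rT) * N(-d2) - S_0 * exp(-qT) * N(-d1)
N(-d1) = 0.36238455; N(-d2) = 0.42209817
P = 0.9400 * 0.99104038 * 0.42209817 - 0.9800 * 0.99203191 * 0.36238455 = 0.0409

Answer: Price = 0.0409


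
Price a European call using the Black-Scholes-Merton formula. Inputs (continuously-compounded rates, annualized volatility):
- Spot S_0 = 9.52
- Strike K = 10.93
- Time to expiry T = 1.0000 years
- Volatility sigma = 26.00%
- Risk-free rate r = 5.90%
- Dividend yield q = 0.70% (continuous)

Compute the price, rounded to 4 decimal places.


Answer: Price = 0.6519

Derivation:
d1 = (ln(S/K) + (r - q + 0.5*sigma^2) * T) / (sigma * sqrt(T)) = -0.20121713
d2 = d1 - sigma * sqrt(T) = -0.46121713
exp(-rT) = 0.94270677; exp(-qT) = 0.99302444
C = S_0 * exp(-qT) * N(d1) - K * exp(-rT) * N(d2)
N(d1) = 0.42026440; N(d2) = 0.32232142
C = 9.5200 * 0.99302444 * 0.42026440 - 10.9300 * 0.94270677 * 0.32232142 = 0.6519


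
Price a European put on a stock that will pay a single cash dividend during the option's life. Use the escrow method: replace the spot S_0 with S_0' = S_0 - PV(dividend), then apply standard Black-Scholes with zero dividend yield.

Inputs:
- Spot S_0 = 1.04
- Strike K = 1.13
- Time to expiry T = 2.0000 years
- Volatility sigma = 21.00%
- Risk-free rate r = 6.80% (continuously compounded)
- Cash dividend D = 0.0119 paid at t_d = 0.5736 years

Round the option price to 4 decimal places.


Answer: Price = 0.0990

Derivation:
PV(D) = D * exp(-r * t_d) = 0.0119 * 0.96174609 = 0.01144478
S_0' = S_0 - PV(D) = 1.0400 - 0.01144478 = 1.02855522
d1 = (ln(S_0'/K) + (r + sigma^2/2)*T) / (sigma*sqrt(T)) = 0.28970329
d2 = d1 - sigma*sqrt(T) = -0.00728156
exp(-rT) = 0.87284263
N(-d1) = 0.38602162; N(-d2) = 0.50290490
P = K * exp(-rT) * N(-d2) - S_0' * N(-d1) = 1.1300 * 0.87284263 * 0.50290490 - 1.02855522 * 0.38602162 = 0.0990


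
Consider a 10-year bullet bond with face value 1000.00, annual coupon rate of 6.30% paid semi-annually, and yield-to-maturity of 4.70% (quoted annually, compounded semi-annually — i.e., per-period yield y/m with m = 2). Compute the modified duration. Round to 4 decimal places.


Answer: Modified duration = 7.5521

Derivation:
Coupon per period c = face * coupon_rate / m = 31.500000
Periods per year m = 2; per-period yield y/m = 0.023500
Number of cashflows N = 20
Cashflows (t years, CF_t, discount factor 1/(1+y/m)^(m*t), PV):
  t = 0.5000: CF_t = 31.500000, DF = 0.977040, PV = 30.776746
  t = 1.0000: CF_t = 31.500000, DF = 0.954606, PV = 30.070099
  t = 1.5000: CF_t = 31.500000, DF = 0.932688, PV = 29.379677
  t = 2.0000: CF_t = 31.500000, DF = 0.911273, PV = 28.705107
  t = 2.5000: CF_t = 31.500000, DF = 0.890350, PV = 28.046025
  t = 3.0000: CF_t = 31.500000, DF = 0.869907, PV = 27.402076
  t = 3.5000: CF_t = 31.500000, DF = 0.849934, PV = 26.772913
  t = 4.0000: CF_t = 31.500000, DF = 0.830419, PV = 26.158195
  t = 4.5000: CF_t = 31.500000, DF = 0.811352, PV = 25.557592
  t = 5.0000: CF_t = 31.500000, DF = 0.792723, PV = 24.970779
  t = 5.5000: CF_t = 31.500000, DF = 0.774522, PV = 24.397439
  t = 6.0000: CF_t = 31.500000, DF = 0.756739, PV = 23.837263
  t = 6.5000: CF_t = 31.500000, DF = 0.739363, PV = 23.289949
  t = 7.0000: CF_t = 31.500000, DF = 0.722387, PV = 22.755202
  t = 7.5000: CF_t = 31.500000, DF = 0.705801, PV = 22.232733
  t = 8.0000: CF_t = 31.500000, DF = 0.689596, PV = 21.722260
  t = 8.5000: CF_t = 31.500000, DF = 0.673762, PV = 21.223507
  t = 9.0000: CF_t = 31.500000, DF = 0.658292, PV = 20.736206
  t = 9.5000: CF_t = 31.500000, DF = 0.643178, PV = 20.260094
  t = 10.0000: CF_t = 1031.500000, DF = 0.628410, PV = 648.204874
Price P = sum_t PV_t = 1126.498737
First compute Macaulay numerator sum_t t * PV_t:
  t * PV_t at t = 0.5000: 15.388373
  t * PV_t at t = 1.0000: 30.070099
  t * PV_t at t = 1.5000: 44.069515
  t * PV_t at t = 2.0000: 57.410213
  t * PV_t at t = 2.5000: 70.115063
  t * PV_t at t = 3.0000: 82.206229
  t * PV_t at t = 3.5000: 93.705195
  t * PV_t at t = 4.0000: 104.632781
  t * PV_t at t = 4.5000: 115.009163
  t * PV_t at t = 5.0000: 124.853893
  t * PV_t at t = 5.5000: 134.185913
  t * PV_t at t = 6.0000: 143.023579
  t * PV_t at t = 6.5000: 151.384670
  t * PV_t at t = 7.0000: 159.286414
  t * PV_t at t = 7.5000: 166.745496
  t * PV_t at t = 8.0000: 173.778078
  t * PV_t at t = 8.5000: 180.399812
  t * PV_t at t = 9.0000: 186.625858
  t * PV_t at t = 9.5000: 192.470895
  t * PV_t at t = 10.0000: 6482.048741
Macaulay duration D = 8707.409982 / 1126.498737 = 7.729622
Modified duration = D / (1 + y/m) = 7.729622 / (1 + 0.023500) = 7.552147


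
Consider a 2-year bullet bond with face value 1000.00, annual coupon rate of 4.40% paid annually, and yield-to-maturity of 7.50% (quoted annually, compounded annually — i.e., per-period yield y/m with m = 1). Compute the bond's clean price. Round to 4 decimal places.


Answer: Price = 944.3375

Derivation:
Coupon per period c = face * coupon_rate / m = 44.000000
Periods per year m = 1; per-period yield y/m = 0.075000
Number of cashflows N = 2
Cashflows (t years, CF_t, discount factor 1/(1+y/m)^(m*t), PV):
  t = 1.0000: CF_t = 44.000000, DF = 0.930233, PV = 40.930233
  t = 2.0000: CF_t = 1044.000000, DF = 0.865333, PV = 903.407247
Price P = sum_t PV_t = 944.337480


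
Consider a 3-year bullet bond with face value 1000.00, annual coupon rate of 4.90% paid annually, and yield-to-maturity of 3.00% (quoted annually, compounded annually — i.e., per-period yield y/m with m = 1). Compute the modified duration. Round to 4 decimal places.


Coupon per period c = face * coupon_rate / m = 49.000000
Periods per year m = 1; per-period yield y/m = 0.030000
Number of cashflows N = 3
Cashflows (t years, CF_t, discount factor 1/(1+y/m)^(m*t), PV):
  t = 1.0000: CF_t = 49.000000, DF = 0.970874, PV = 47.572816
  t = 2.0000: CF_t = 49.000000, DF = 0.942596, PV = 46.187200
  t = 3.0000: CF_t = 1049.000000, DF = 0.915142, PV = 959.983601
Price P = sum_t PV_t = 1053.743616
First compute Macaulay numerator sum_t t * PV_t:
  t * PV_t at t = 1.0000: 47.572816
  t * PV_t at t = 2.0000: 92.374399
  t * PV_t at t = 3.0000: 2879.950802
Macaulay duration D = 3019.898017 / 1053.743616 = 2.865876
Modified duration = D / (1 + y/m) = 2.865876 / (1 + 0.030000) = 2.782403

Answer: Modified duration = 2.7824


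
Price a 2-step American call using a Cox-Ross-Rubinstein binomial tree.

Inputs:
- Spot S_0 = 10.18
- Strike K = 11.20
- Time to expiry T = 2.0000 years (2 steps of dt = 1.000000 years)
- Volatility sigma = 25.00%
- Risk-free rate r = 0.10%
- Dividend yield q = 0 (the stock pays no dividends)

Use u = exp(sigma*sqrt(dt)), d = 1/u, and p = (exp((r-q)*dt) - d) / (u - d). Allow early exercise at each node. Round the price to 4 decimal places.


dt = T/N = 1.000000
u = exp(sigma*sqrt(dt)) = 1.284025; d = 1/u = 0.778801
p = (exp((r-q)*dt) - d) / (u - d) = 0.439804
Discount per step: exp(-r*dt) = 0.999000
Stock lattice S(k, i) with i counting down-moves:
  k=0: S(0,0) = 10.1800
  k=1: S(1,0) = 13.0714; S(1,1) = 7.9282
  k=2: S(2,0) = 16.7840; S(2,1) = 10.1800; S(2,2) = 6.1745
Terminal payoffs V(N, i) = max(S_T - K, 0):
  V(2,0) = 5.583983; V(2,1) = 0.000000; V(2,2) = 0.000000
Backward induction: V(k, i) = exp(-r*dt) * [p * V(k+1, i) + (1-p) * V(k+1, i+1)]; then take max(V_cont, immediate exercise) for American.
  V(1,0) = exp(-r*dt) * [p*5.583983 + (1-p)*0.000000] = 2.453402; exercise = 1.871379; V(1,0) = max -> 2.453402
  V(1,1) = exp(-r*dt) * [p*0.000000 + (1-p)*0.000000] = 0.000000; exercise = 0.000000; V(1,1) = max -> 0.000000
  V(0,0) = exp(-r*dt) * [p*2.453402 + (1-p)*0.000000] = 1.077937; exercise = 0.000000; V(0,0) = max -> 1.077937

Answer: Price = V(0,0) = 1.0779


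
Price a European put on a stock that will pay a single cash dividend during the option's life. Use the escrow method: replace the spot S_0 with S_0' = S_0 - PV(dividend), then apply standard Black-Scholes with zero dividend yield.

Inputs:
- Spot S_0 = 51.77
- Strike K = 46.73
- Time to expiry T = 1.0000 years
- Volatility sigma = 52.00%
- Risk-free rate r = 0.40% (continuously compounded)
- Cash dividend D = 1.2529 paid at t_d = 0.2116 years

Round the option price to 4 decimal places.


PV(D) = D * exp(-r * t_d) = 1.2529 * 0.99915396 = 1.25183999
S_0' = S_0 - PV(D) = 51.7700 - 1.25183999 = 50.51816001
d1 = (ln(S_0'/K) + (r + sigma^2/2)*T) / (sigma*sqrt(T)) = 0.41758946
d2 = d1 - sigma*sqrt(T) = -0.10241054
exp(-rT) = 0.99600799
N(-d1) = 0.33812365; N(-d2) = 0.54078459
P = K * exp(-rT) * N(-d2) - S_0' * N(-d1) = 46.7300 * 0.99600799 * 0.54078459 - 50.51816001 * 0.33812365 = 8.0886

Answer: Price = 8.0886


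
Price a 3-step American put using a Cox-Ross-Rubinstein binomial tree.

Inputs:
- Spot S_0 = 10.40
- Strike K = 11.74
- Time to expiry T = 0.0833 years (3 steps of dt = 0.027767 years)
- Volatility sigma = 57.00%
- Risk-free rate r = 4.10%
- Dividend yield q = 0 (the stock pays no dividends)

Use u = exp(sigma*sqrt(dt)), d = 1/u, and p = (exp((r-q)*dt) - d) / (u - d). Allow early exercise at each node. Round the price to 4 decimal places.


dt = T/N = 0.027767
u = exp(sigma*sqrt(dt)) = 1.099638; d = 1/u = 0.909390
p = (exp((r-q)*dt) - d) / (u - d) = 0.482260
Discount per step: exp(-r*dt) = 0.998862
Stock lattice S(k, i) with i counting down-moves:
  k=0: S(0,0) = 10.4000
  k=1: S(1,0) = 11.4362; S(1,1) = 9.4577
  k=2: S(2,0) = 12.5757; S(2,1) = 10.4000; S(2,2) = 8.6007
  k=3: S(3,0) = 13.8287; S(3,1) = 11.4362; S(3,2) = 9.4577; S(3,3) = 7.8214
Terminal payoffs V(N, i) = max(K - S_T, 0):
  V(3,0) = 0.000000; V(3,1) = 0.303765; V(3,2) = 2.282342; V(3,3) = 3.918606
Backward induction: V(k, i) = exp(-r*dt) * [p * V(k+1, i) + (1-p) * V(k+1, i+1)]; then take max(V_cont, immediate exercise) for American.
  V(2,0) = exp(-r*dt) * [p*0.000000 + (1-p)*0.303765] = 0.157092; exercise = 0.000000; V(2,0) = max -> 0.157092
  V(2,1) = exp(-r*dt) * [p*0.303765 + (1-p)*2.282342] = 1.326642; exercise = 1.340000; V(2,1) = max -> 1.340000
  V(2,2) = exp(-r*dt) * [p*2.282342 + (1-p)*3.918606] = 3.125941; exercise = 3.139298; V(2,2) = max -> 3.139298
  V(1,0) = exp(-r*dt) * [p*0.157092 + (1-p)*1.340000] = 0.768656; exercise = 0.303765; V(1,0) = max -> 0.768656
  V(1,1) = exp(-r*dt) * [p*1.340000 + (1-p)*3.139298] = 2.268984; exercise = 2.282342; V(1,1) = max -> 2.282342
  V(0,0) = exp(-r*dt) * [p*0.768656 + (1-p)*2.282342] = 1.550585; exercise = 1.340000; V(0,0) = max -> 1.550585

Answer: Price = V(0,0) = 1.5506


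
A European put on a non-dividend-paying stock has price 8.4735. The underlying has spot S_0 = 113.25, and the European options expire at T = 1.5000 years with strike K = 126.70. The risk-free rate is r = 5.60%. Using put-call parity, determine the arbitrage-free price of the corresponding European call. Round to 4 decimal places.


Answer: Call price = 5.2316

Derivation:
Put-call parity: C - P = S_0 * exp(-qT) - K * exp(-rT).
S_0 * exp(-qT) = 113.2500 * 1.00000000 = 113.25000000
K * exp(-rT) = 126.7000 * 0.91943126 = 116.49194015
C = P + S*exp(-qT) - K*exp(-rT)
C = 8.4735 + 113.25000000 - 116.49194015 = 5.2316


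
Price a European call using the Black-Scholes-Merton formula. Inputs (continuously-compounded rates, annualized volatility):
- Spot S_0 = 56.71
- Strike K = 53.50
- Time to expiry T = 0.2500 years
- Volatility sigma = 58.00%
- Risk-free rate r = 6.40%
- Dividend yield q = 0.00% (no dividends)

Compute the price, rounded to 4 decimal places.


d1 = (ln(S/K) + (r - q + 0.5*sigma^2) * T) / (sigma * sqrt(T)) = 0.40109968
d2 = d1 - sigma * sqrt(T) = 0.11109968
exp(-rT) = 0.98412732; exp(-qT) = 1.00000000
C = S_0 * exp(-qT) * N(d1) - K * exp(-rT) * N(d2)
N(d1) = 0.65582663; N(d2) = 0.54423135
C = 56.7100 * 1.00000000 * 0.65582663 - 53.5000 * 0.98412732 * 0.54423135 = 8.5377

Answer: Price = 8.5377


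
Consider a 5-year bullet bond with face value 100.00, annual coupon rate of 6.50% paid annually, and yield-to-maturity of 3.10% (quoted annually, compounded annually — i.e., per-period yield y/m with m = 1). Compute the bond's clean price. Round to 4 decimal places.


Coupon per period c = face * coupon_rate / m = 6.500000
Periods per year m = 1; per-period yield y/m = 0.031000
Number of cashflows N = 5
Cashflows (t years, CF_t, discount factor 1/(1+y/m)^(m*t), PV):
  t = 1.0000: CF_t = 6.500000, DF = 0.969932, PV = 6.304559
  t = 2.0000: CF_t = 6.500000, DF = 0.940768, PV = 6.114994
  t = 3.0000: CF_t = 6.500000, DF = 0.912481, PV = 5.931129
  t = 4.0000: CF_t = 6.500000, DF = 0.885045, PV = 5.752792
  t = 5.0000: CF_t = 106.500000, DF = 0.858434, PV = 91.423171
Price P = sum_t PV_t = 115.526645

Answer: Price = 115.5266


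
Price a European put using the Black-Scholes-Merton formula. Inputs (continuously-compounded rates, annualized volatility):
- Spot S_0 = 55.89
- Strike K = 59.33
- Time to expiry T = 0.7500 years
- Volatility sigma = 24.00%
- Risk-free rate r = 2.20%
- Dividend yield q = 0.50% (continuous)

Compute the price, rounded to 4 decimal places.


Answer: Price = 6.1782

Derivation:
d1 = (ln(S/K) + (r - q + 0.5*sigma^2) * T) / (sigma * sqrt(T)) = -0.12210769
d2 = d1 - sigma * sqrt(T) = -0.32995379
exp(-rT) = 0.98363538; exp(-qT) = 0.99625702
P = K * exp(-rT) * N(-d2) - S_0 * exp(-qT) * N(-d1)
N(-d1) = 0.54859313; N(-d2) = 0.62928256
P = 59.3300 * 0.98363538 * 0.62928256 - 55.8900 * 0.99625702 * 0.54859313 = 6.1782


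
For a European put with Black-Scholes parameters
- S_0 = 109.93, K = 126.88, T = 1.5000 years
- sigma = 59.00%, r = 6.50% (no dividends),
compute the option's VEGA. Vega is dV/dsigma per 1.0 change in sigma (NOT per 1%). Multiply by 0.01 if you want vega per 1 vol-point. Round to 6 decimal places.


d1 = 0.2977818963; d2 = -0.4248175778
phi(d1) = 0.3816407484; exp(-qT) = 1.0000000000; exp(-rT) = 0.9071023416
Vega = S * exp(-qT) * phi(d1) * sqrt(T) = 109.9300 * 1.0000000000 * 0.3816407484 * 1.2247448714 = 51.382662

Answer: Vega = 51.382662


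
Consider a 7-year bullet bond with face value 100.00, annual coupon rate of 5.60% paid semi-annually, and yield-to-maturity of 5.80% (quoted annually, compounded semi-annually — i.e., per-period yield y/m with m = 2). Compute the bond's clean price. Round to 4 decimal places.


Coupon per period c = face * coupon_rate / m = 2.800000
Periods per year m = 2; per-period yield y/m = 0.029000
Number of cashflows N = 14
Cashflows (t years, CF_t, discount factor 1/(1+y/m)^(m*t), PV):
  t = 0.5000: CF_t = 2.800000, DF = 0.971817, PV = 2.721088
  t = 1.0000: CF_t = 2.800000, DF = 0.944429, PV = 2.644401
  t = 1.5000: CF_t = 2.800000, DF = 0.917812, PV = 2.569874
  t = 2.0000: CF_t = 2.800000, DF = 0.891946, PV = 2.497448
  t = 2.5000: CF_t = 2.800000, DF = 0.866808, PV = 2.427064
  t = 3.0000: CF_t = 2.800000, DF = 0.842379, PV = 2.358662
  t = 3.5000: CF_t = 2.800000, DF = 0.818639, PV = 2.292189
  t = 4.0000: CF_t = 2.800000, DF = 0.795567, PV = 2.227589
  t = 4.5000: CF_t = 2.800000, DF = 0.773146, PV = 2.164809
  t = 5.0000: CF_t = 2.800000, DF = 0.751357, PV = 2.103799
  t = 5.5000: CF_t = 2.800000, DF = 0.730182, PV = 2.044508
  t = 6.0000: CF_t = 2.800000, DF = 0.709603, PV = 1.986889
  t = 6.5000: CF_t = 2.800000, DF = 0.689605, PV = 1.930893
  t = 7.0000: CF_t = 102.800000, DF = 0.670170, PV = 68.893440
Price P = sum_t PV_t = 98.862654

Answer: Price = 98.8627
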